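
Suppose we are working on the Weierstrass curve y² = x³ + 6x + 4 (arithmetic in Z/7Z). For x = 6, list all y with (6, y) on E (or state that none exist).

x³ + 6x + 4 = 256 ≡ 4 (mod 7).
Square roots of 4 mod 7: 2 and 5 (since 2² = 4 ≡ 4).

2, 5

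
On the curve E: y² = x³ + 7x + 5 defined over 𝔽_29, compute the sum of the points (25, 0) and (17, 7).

(0, 18)

(25, 0) + (17, 7). λ = (7 - 0)/(17 - 25) ≡ 7/21 mod 29. 21⁻¹ ≡ 18 (mod 29) since 21·18 = 378 ≡ 1, so λ ≡ 10.
  x = λ² - 25 - 17 = 100 - 42 ≡ 0; y = λ·(25 - 0) - 0 ≡ 18. → (0, 18)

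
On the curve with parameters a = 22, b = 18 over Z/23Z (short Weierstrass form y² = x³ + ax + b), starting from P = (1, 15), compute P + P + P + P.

Repeated addition: build up to 4P.
2P: tangent at (1, 15): λ = (3·1² + 22)/(2·15) ≡ 2/7. 7⁻¹ ≡ 10 (mod 23) since 7·10 = 70 ≡ 1, so λ ≡ 2·10 ≡ 20.
  x = λ² - 1 - 1 = 400 - 2 ≡ 7; y = λ·(1 - 7) - 15 ≡ 3. → (7, 3)
3P: (7, 3) + (1, 15). λ = (15 - 3)/(1 - 7) ≡ 12/17 mod 23. 17⁻¹ ≡ 19 (mod 23), so λ ≡ 21.
  x = λ² - 7 - 1 = 441 - 8 ≡ 19; y = λ·(7 - 19) - 3 ≡ 21. → (19, 21)
4P: (19, 21) + (1, 15). λ = (15 - 21)/(1 - 19) ≡ 17/5 mod 23. 5⁻¹ ≡ 14 (mod 23), so λ ≡ 8.
  x = λ² - 19 - 1 = 64 - 20 ≡ 21; y = λ·(19 - 21) - 21 ≡ 9. → (21, 9)

(21, 9)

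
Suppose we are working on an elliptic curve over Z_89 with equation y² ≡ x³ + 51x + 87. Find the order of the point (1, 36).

2P: tangent at (1, 36): λ = (3·1² + 51)/(2·36) ≡ 54/72. 72⁻¹ ≡ 68 (mod 89), so λ ≡ 54·68 ≡ 23.
  x = λ² - 1 - 1 = 529 - 2 ≡ 82; y = λ·(1 - 82) - 36 ≡ 59. → (82, 59)
3P: (82, 59) + (1, 36). λ = (36 - 59)/(1 - 82) ≡ 66/8 mod 89. 8⁻¹ ≡ 78 (mod 89) since 8·78 = 624 ≡ 1, so λ ≡ 75.
  x = λ² - 82 - 1 = 5625 - 83 ≡ 24; y = λ·(82 - 24) - 59 ≡ 19. → (24, 19)
4P: (24, 19) + (1, 36). λ = (36 - 19)/(1 - 24) ≡ 17/66 mod 89. 66⁻¹ ≡ 58 (mod 89) since 66·58 = 3828 ≡ 1, so λ ≡ 7.
  x = λ² - 24 - 1 = 49 - 25 ≡ 24; y = λ·(24 - 24) - 19 ≡ 70. → (24, 70)
5P: (24, 70) + (1, 36). λ = (36 - 70)/(1 - 24) ≡ 55/66 mod 89. 66⁻¹ ≡ 58 (mod 89), so λ ≡ 75.
  x = λ² - 24 - 1 = 5625 - 25 ≡ 82; y = λ·(24 - 82) - 70 ≡ 30. → (82, 30)
6P: (82, 30) + (1, 36). λ = (36 - 30)/(1 - 82) ≡ 6/8 mod 89. 8⁻¹ ≡ 78 (mod 89), so λ ≡ 23.
  x = λ² - 82 - 1 = 529 - 83 ≡ 1; y = λ·(82 - 1) - 30 ≡ 53. → (1, 53)
7P: (1, 53) + (1, 36): same x and y₁ ≡ -y₂, so the sum is O.
7P = O, so the order is 7.

7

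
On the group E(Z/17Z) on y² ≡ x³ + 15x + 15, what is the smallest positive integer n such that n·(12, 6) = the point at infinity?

7

2P: tangent at (12, 6): λ = (3·12² + 15)/(2·6) ≡ 5/12. 12⁻¹ ≡ 10 (mod 17), so λ ≡ 5·10 ≡ 16.
  x = λ² - 12 - 12 = 256 - 24 ≡ 11; y = λ·(12 - 11) - 6 ≡ 10. → (11, 10)
3P: (11, 10) + (12, 6). λ = (6 - 10)/(12 - 11) ≡ 13/1 mod 17. 1⁻¹ ≡ 1 (mod 17), so λ ≡ 13.
  x = λ² - 11 - 12 = 169 - 23 ≡ 10; y = λ·(11 - 10) - 10 ≡ 3. → (10, 3)
4P: (10, 3) + (12, 6). λ = (6 - 3)/(12 - 10) ≡ 3/2 mod 17. 2⁻¹ ≡ 9 (mod 17) since 2·9 = 18 ≡ 1, so λ ≡ 10.
  x = λ² - 10 - 12 = 100 - 22 ≡ 10; y = λ·(10 - 10) - 3 ≡ 14. → (10, 14)
5P: (10, 14) + (12, 6). λ = (6 - 14)/(12 - 10) ≡ 9/2 mod 17. 2⁻¹ ≡ 9 (mod 17) since 2·9 = 18 ≡ 1, so λ ≡ 13.
  x = λ² - 10 - 12 = 169 - 22 ≡ 11; y = λ·(10 - 11) - 14 ≡ 7. → (11, 7)
6P: (11, 7) + (12, 6). λ = (6 - 7)/(12 - 11) ≡ 16/1 mod 17. 1⁻¹ ≡ 1 (mod 17) since 1·1 = 1 ≡ 1, so λ ≡ 16.
  x = λ² - 11 - 12 = 256 - 23 ≡ 12; y = λ·(11 - 12) - 7 ≡ 11. → (12, 11)
7P: (12, 11) + (12, 6): same x and y₁ ≡ -y₂, so the sum is the point at infinity.
7P = the point at infinity, so the order is 7.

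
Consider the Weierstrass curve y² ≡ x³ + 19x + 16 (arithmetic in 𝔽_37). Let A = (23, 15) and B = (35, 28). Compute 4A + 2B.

(36, 25)

First 4A:
Repeated addition: build up to 4A.
2A: tangent at (23, 15): λ = (3·23² + 19)/(2·15) ≡ 15/30. 30⁻¹ ≡ 21 (mod 37), so λ ≡ 15·21 ≡ 19.
  x = λ² - 23 - 23 = 361 - 46 ≡ 19; y = λ·(23 - 19) - 15 ≡ 24. → (19, 24)
3A: (19, 24) + (23, 15). λ = (15 - 24)/(23 - 19) ≡ 28/4 mod 37. 4⁻¹ ≡ 28 (mod 37) since 4·28 = 112 ≡ 1, so λ ≡ 7.
  x = λ² - 19 - 23 = 49 - 42 ≡ 7; y = λ·(19 - 7) - 24 ≡ 23. → (7, 23)
4A: (7, 23) + (23, 15). λ = (15 - 23)/(23 - 7) ≡ 29/16 mod 37. 16⁻¹ ≡ 7 (mod 37), so λ ≡ 18.
  x = λ² - 7 - 23 = 324 - 30 ≡ 35; y = λ·(7 - 35) - 23 ≡ 28. → (35, 28)
4A = (35, 28).
Next 2B:
Repeated addition: build up to 2B.
2B: tangent at (35, 28): λ = (3·35² + 19)/(2·28) ≡ 31/19. 19⁻¹ ≡ 2 (mod 37), so λ ≡ 31·2 ≡ 25.
  x = λ² - 35 - 35 = 625 - 70 ≡ 0; y = λ·(35 - 0) - 28 ≡ 33. → (0, 33)
2B = (0, 33).
Finally 4A + 2B:
(35, 28) + (0, 33). λ = (33 - 28)/(0 - 35) ≡ 5/2 mod 37. 2⁻¹ ≡ 19 (mod 37) since 2·19 = 38 ≡ 1, so λ ≡ 21.
  x = λ² - 35 - 0 = 441 - 35 ≡ 36; y = λ·(35 - 36) - 28 ≡ 25. → (36, 25)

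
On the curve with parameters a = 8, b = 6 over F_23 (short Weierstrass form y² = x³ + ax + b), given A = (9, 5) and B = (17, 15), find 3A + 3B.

(18, 18)

First 3A:
Repeated addition: build up to 3A.
2A: tangent at (9, 5): λ = (3·9² + 8)/(2·5) ≡ 21/10. 10⁻¹ ≡ 7 (mod 23), so λ ≡ 21·7 ≡ 9.
  x = λ² - 9 - 9 = 81 - 18 ≡ 17; y = λ·(9 - 17) - 5 ≡ 15. → (17, 15)
3A: (17, 15) + (9, 5). λ = (5 - 15)/(9 - 17) ≡ 13/15 mod 23. 15⁻¹ ≡ 20 (mod 23) since 15·20 = 300 ≡ 1, so λ ≡ 7.
  x = λ² - 17 - 9 = 49 - 26 ≡ 0; y = λ·(17 - 0) - 15 ≡ 12. → (0, 12)
3A = (0, 12).
Next 3B:
Repeated addition: build up to 3B.
2B: tangent at (17, 15): λ = (3·17² + 8)/(2·15) ≡ 1/7. 7⁻¹ ≡ 10 (mod 23), so λ ≡ 1·10 ≡ 10.
  x = λ² - 17 - 17 = 100 - 34 ≡ 20; y = λ·(17 - 20) - 15 ≡ 1. → (20, 1)
3B: (20, 1) + (17, 15). λ = (15 - 1)/(17 - 20) ≡ 14/20 mod 23. 20⁻¹ ≡ 15 (mod 23), so λ ≡ 3.
  x = λ² - 20 - 17 = 9 - 37 ≡ 18; y = λ·(20 - 18) - 1 ≡ 5. → (18, 5)
3B = (18, 5).
Finally 3A + 3B:
(0, 12) + (18, 5). λ = (5 - 12)/(18 - 0) ≡ 16/18 mod 23. 18⁻¹ ≡ 9 (mod 23), so λ ≡ 6.
  x = λ² - 0 - 18 = 36 - 18 ≡ 18; y = λ·(0 - 18) - 12 ≡ 18. → (18, 18)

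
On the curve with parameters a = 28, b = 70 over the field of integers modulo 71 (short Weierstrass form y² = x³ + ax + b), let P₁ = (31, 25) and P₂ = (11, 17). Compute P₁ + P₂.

(31, 25) + (11, 17). λ = (17 - 25)/(11 - 31) ≡ 63/51 mod 71. 51⁻¹ ≡ 39 (mod 71) since 51·39 = 1989 ≡ 1, so λ ≡ 43.
  x = λ² - 31 - 11 = 1849 - 42 ≡ 32; y = λ·(31 - 32) - 25 ≡ 3. → (32, 3)

(32, 3)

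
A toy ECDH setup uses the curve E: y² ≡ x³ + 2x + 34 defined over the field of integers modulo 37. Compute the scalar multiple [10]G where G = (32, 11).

Repeated addition: build up to 10G.
2G: tangent at (32, 11): λ = (3·32² + 2)/(2·11) ≡ 3/22. 22⁻¹ ≡ 32 (mod 37) since 22·32 = 704 ≡ 1, so λ ≡ 3·32 ≡ 22.
  x = λ² - 32 - 32 = 484 - 64 ≡ 13; y = λ·(32 - 13) - 11 ≡ 0. → (13, 0)
3G: (13, 0) + (32, 11). λ = (11 - 0)/(32 - 13) ≡ 11/19 mod 37. 19⁻¹ ≡ 2 (mod 37), so λ ≡ 22.
  x = λ² - 13 - 32 = 484 - 45 ≡ 32; y = λ·(13 - 32) - 0 ≡ 26. → (32, 26)
4G: (32, 26) + (32, 11): same x and y₁ ≡ -y₂, so the sum is O.
5G: O + (32, 11) = (32, 11) (identity).
6G: tangent at (32, 11): λ = (3·32² + 2)/(2·11) ≡ 3/22. 22⁻¹ ≡ 32 (mod 37), so λ ≡ 3·32 ≡ 22.
  x = λ² - 32 - 32 = 484 - 64 ≡ 13; y = λ·(32 - 13) - 11 ≡ 0. → (13, 0)
7G: (13, 0) + (32, 11). λ = (11 - 0)/(32 - 13) ≡ 11/19 mod 37. 19⁻¹ ≡ 2 (mod 37) since 19·2 = 38 ≡ 1, so λ ≡ 22.
  x = λ² - 13 - 32 = 484 - 45 ≡ 32; y = λ·(13 - 32) - 0 ≡ 26. → (32, 26)
8G: (32, 26) + (32, 11): same x and y₁ ≡ -y₂, so the sum is O.
9G: O + (32, 11) = (32, 11) (identity).
10G: tangent at (32, 11): λ = (3·32² + 2)/(2·11) ≡ 3/22. 22⁻¹ ≡ 32 (mod 37), so λ ≡ 3·32 ≡ 22.
  x = λ² - 32 - 32 = 484 - 64 ≡ 13; y = λ·(32 - 13) - 11 ≡ 0. → (13, 0)

(13, 0)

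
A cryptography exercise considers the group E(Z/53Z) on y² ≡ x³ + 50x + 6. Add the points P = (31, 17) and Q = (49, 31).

(41, 40)

(31, 17) + (49, 31). λ = (31 - 17)/(49 - 31) ≡ 14/18 mod 53. 18⁻¹ ≡ 3 (mod 53) since 18·3 = 54 ≡ 1, so λ ≡ 42.
  x = λ² - 31 - 49 = 1764 - 80 ≡ 41; y = λ·(31 - 41) - 17 ≡ 40. → (41, 40)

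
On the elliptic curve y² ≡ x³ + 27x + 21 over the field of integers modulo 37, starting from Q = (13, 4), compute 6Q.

(12, 36)

Repeated addition: build up to 6Q.
2Q: tangent at (13, 4): λ = (3·13² + 27)/(2·4) ≡ 16/8. 8⁻¹ ≡ 14 (mod 37), so λ ≡ 16·14 ≡ 2.
  x = λ² - 13 - 13 = 4 - 26 ≡ 15; y = λ·(13 - 15) - 4 ≡ 29. → (15, 29)
3Q: (15, 29) + (13, 4). λ = (4 - 29)/(13 - 15) ≡ 12/35 mod 37. 35⁻¹ ≡ 18 (mod 37), so λ ≡ 31.
  x = λ² - 15 - 13 = 961 - 28 ≡ 8; y = λ·(15 - 8) - 29 ≡ 3. → (8, 3)
4Q: (8, 3) + (13, 4). λ = (4 - 3)/(13 - 8) ≡ 1/5 mod 37. 5⁻¹ ≡ 15 (mod 37) since 5·15 = 75 ≡ 1, so λ ≡ 15.
  x = λ² - 8 - 13 = 225 - 21 ≡ 19; y = λ·(8 - 19) - 3 ≡ 17. → (19, 17)
5Q: (19, 17) + (13, 4). λ = (4 - 17)/(13 - 19) ≡ 24/31 mod 37. 31⁻¹ ≡ 6 (mod 37) since 31·6 = 186 ≡ 1, so λ ≡ 33.
  x = λ² - 19 - 13 = 1089 - 32 ≡ 21; y = λ·(19 - 21) - 17 ≡ 28. → (21, 28)
6Q: (21, 28) + (13, 4). λ = (4 - 28)/(13 - 21) ≡ 13/29 mod 37. 29⁻¹ ≡ 23 (mod 37), so λ ≡ 3.
  x = λ² - 21 - 13 = 9 - 34 ≡ 12; y = λ·(21 - 12) - 28 ≡ 36. → (12, 36)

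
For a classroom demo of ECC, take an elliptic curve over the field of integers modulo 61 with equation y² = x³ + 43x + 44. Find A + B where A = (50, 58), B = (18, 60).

(49, 22)

(50, 58) + (18, 60). λ = (60 - 58)/(18 - 50) ≡ 2/29 mod 61. 29⁻¹ ≡ 40 (mod 61), so λ ≡ 19.
  x = λ² - 50 - 18 = 361 - 68 ≡ 49; y = λ·(50 - 49) - 58 ≡ 22. → (49, 22)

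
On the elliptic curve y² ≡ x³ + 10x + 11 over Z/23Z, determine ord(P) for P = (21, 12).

2P: tangent at (21, 12): λ = (3·21² + 10)/(2·12) ≡ 22/1. 1⁻¹ ≡ 1 (mod 23) since 1·1 = 1 ≡ 1, so λ ≡ 22·1 ≡ 22.
  x = λ² - 21 - 21 = 484 - 42 ≡ 5; y = λ·(21 - 5) - 12 ≡ 18. → (5, 18)
3P: (5, 18) + (21, 12). λ = (12 - 18)/(21 - 5) ≡ 17/16 mod 23. 16⁻¹ ≡ 13 (mod 23), so λ ≡ 14.
  x = λ² - 5 - 21 = 196 - 26 ≡ 9; y = λ·(5 - 9) - 18 ≡ 18. → (9, 18)
4P: (9, 18) + (21, 12). λ = (12 - 18)/(21 - 9) ≡ 17/12 mod 23. 12⁻¹ ≡ 2 (mod 23), so λ ≡ 11.
  x = λ² - 9 - 21 = 121 - 30 ≡ 22; y = λ·(9 - 22) - 18 ≡ 0. → (22, 0)
5P: (22, 0) + (21, 12). λ = (12 - 0)/(21 - 22) ≡ 12/22 mod 23. 22⁻¹ ≡ 22 (mod 23), so λ ≡ 11.
  x = λ² - 22 - 21 = 121 - 43 ≡ 9; y = λ·(22 - 9) - 0 ≡ 5. → (9, 5)
6P: (9, 5) + (21, 12). λ = (12 - 5)/(21 - 9) ≡ 7/12 mod 23. 12⁻¹ ≡ 2 (mod 23), so λ ≡ 14.
  x = λ² - 9 - 21 = 196 - 30 ≡ 5; y = λ·(9 - 5) - 5 ≡ 5. → (5, 5)
7P: (5, 5) + (21, 12). λ = (12 - 5)/(21 - 5) ≡ 7/16 mod 23. 16⁻¹ ≡ 13 (mod 23) since 16·13 = 208 ≡ 1, so λ ≡ 22.
  x = λ² - 5 - 21 = 484 - 26 ≡ 21; y = λ·(5 - 21) - 5 ≡ 11. → (21, 11)
8P: (21, 11) + (21, 12): same x and y₁ ≡ -y₂, so the sum is O.
8P = O, so the order is 8.

8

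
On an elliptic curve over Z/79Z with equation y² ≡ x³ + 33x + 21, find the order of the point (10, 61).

8

2P: tangent at (10, 61): λ = (3·10² + 33)/(2·61) ≡ 17/43. 43⁻¹ ≡ 68 (mod 79), so λ ≡ 17·68 ≡ 50.
  x = λ² - 10 - 10 = 2500 - 20 ≡ 31; y = λ·(10 - 31) - 61 ≡ 74. → (31, 74)
3P: (31, 74) + (10, 61). λ = (61 - 74)/(10 - 31) ≡ 66/58 mod 79. 58⁻¹ ≡ 15 (mod 79), so λ ≡ 42.
  x = λ² - 31 - 10 = 1764 - 41 ≡ 64; y = λ·(31 - 64) - 74 ≡ 41. → (64, 41)
4P: (64, 41) + (10, 61). λ = (61 - 41)/(10 - 64) ≡ 20/25 mod 79. 25⁻¹ ≡ 19 (mod 79) since 25·19 = 475 ≡ 1, so λ ≡ 64.
  x = λ² - 64 - 10 = 4096 - 74 ≡ 72; y = λ·(64 - 72) - 41 ≡ 0. → (72, 0)
5P: (72, 0) + (10, 61). λ = (61 - 0)/(10 - 72) ≡ 61/17 mod 79. 17⁻¹ ≡ 14 (mod 79) since 17·14 = 238 ≡ 1, so λ ≡ 64.
  x = λ² - 72 - 10 = 4096 - 82 ≡ 64; y = λ·(72 - 64) - 0 ≡ 38. → (64, 38)
6P: (64, 38) + (10, 61). λ = (61 - 38)/(10 - 64) ≡ 23/25 mod 79. 25⁻¹ ≡ 19 (mod 79), so λ ≡ 42.
  x = λ² - 64 - 10 = 1764 - 74 ≡ 31; y = λ·(64 - 31) - 38 ≡ 5. → (31, 5)
7P: (31, 5) + (10, 61). λ = (61 - 5)/(10 - 31) ≡ 56/58 mod 79. 58⁻¹ ≡ 15 (mod 79), so λ ≡ 50.
  x = λ² - 31 - 10 = 2500 - 41 ≡ 10; y = λ·(31 - 10) - 5 ≡ 18. → (10, 18)
8P: (10, 18) + (10, 61): same x and y₁ ≡ -y₂, so the sum is 𝒪.
8P = 𝒪, so the order is 8.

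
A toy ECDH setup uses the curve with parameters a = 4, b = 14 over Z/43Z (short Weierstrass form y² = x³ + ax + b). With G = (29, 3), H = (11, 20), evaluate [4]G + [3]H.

(30, 1)

First 4G:
Double-and-add on 4 = (100)₂. Start with G = (29, 3) for the leading 1-bit.
double: tangent at (29, 3): λ = (3·29² + 4)/(2·3) ≡ 33/6. 6⁻¹ ≡ 36 (mod 43), so λ ≡ 33·36 ≡ 27.
  x = λ² - 29 - 29 = 729 - 58 ≡ 26; y = λ·(29 - 26) - 3 ≡ 35. → (26, 35)
double: tangent at (26, 35): λ = (3·26² + 4)/(2·35) ≡ 11/27. 27⁻¹ ≡ 8 (mod 43) since 27·8 = 216 ≡ 1, so λ ≡ 11·8 ≡ 2.
  x = λ² - 26 - 26 = 4 - 52 ≡ 38; y = λ·(26 - 38) - 35 ≡ 27. → (38, 27)
4G = (38, 27).
Next 3H:
Repeated addition: build up to 3H.
2H: tangent at (11, 20): λ = (3·11² + 4)/(2·20) ≡ 23/40. 40⁻¹ ≡ 14 (mod 43) since 40·14 = 560 ≡ 1, so λ ≡ 23·14 ≡ 21.
  x = λ² - 11 - 11 = 441 - 22 ≡ 32; y = λ·(11 - 32) - 20 ≡ 12. → (32, 12)
3H: (32, 12) + (11, 20). λ = (20 - 12)/(11 - 32) ≡ 8/22 mod 43. 22⁻¹ ≡ 2 (mod 43) since 22·2 = 44 ≡ 1, so λ ≡ 16.
  x = λ² - 32 - 11 = 256 - 43 ≡ 41; y = λ·(32 - 41) - 12 ≡ 16. → (41, 16)
3H = (41, 16).
Finally 4G + 3H:
(38, 27) + (41, 16). λ = (16 - 27)/(41 - 38) ≡ 32/3 mod 43. 3⁻¹ ≡ 29 (mod 43) since 3·29 = 87 ≡ 1, so λ ≡ 25.
  x = λ² - 38 - 41 = 625 - 79 ≡ 30; y = λ·(38 - 30) - 27 ≡ 1. → (30, 1)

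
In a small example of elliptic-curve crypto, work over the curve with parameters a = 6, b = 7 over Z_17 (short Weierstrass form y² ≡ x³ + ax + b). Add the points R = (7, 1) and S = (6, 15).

(7, 1) + (6, 15). λ = (15 - 1)/(6 - 7) ≡ 14/16 mod 17. 16⁻¹ ≡ 16 (mod 17) since 16·16 = 256 ≡ 1, so λ ≡ 3.
  x = λ² - 7 - 6 = 9 - 13 ≡ 13; y = λ·(7 - 13) - 1 ≡ 15. → (13, 15)

(13, 15)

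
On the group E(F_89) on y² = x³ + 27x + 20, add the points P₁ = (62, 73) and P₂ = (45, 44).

(62, 73) + (45, 44). λ = (44 - 73)/(45 - 62) ≡ 60/72 mod 89. 72⁻¹ ≡ 68 (mod 89) since 72·68 = 4896 ≡ 1, so λ ≡ 75.
  x = λ² - 62 - 45 = 5625 - 107 ≡ 0; y = λ·(62 - 0) - 73 ≡ 38. → (0, 38)

(0, 38)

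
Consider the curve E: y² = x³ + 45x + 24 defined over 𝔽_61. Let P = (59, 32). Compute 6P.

Double-and-add on 6 = (110)₂. Start with P = (59, 32) for the leading 1-bit.
double: tangent at (59, 32): λ = (3·59² + 45)/(2·32) ≡ 57/3. 3⁻¹ ≡ 41 (mod 61) since 3·41 = 123 ≡ 1, so λ ≡ 57·41 ≡ 19.
  x = λ² - 59 - 59 = 361 - 118 ≡ 60; y = λ·(59 - 60) - 32 ≡ 10. → (60, 10)
add P: (60, 10) + (59, 32). λ = (32 - 10)/(59 - 60) ≡ 22/60 mod 61. 60⁻¹ ≡ 60 (mod 61) since 60·60 = 3600 ≡ 1, so λ ≡ 39.
  x = λ² - 60 - 59 = 1521 - 119 ≡ 60; y = λ·(60 - 60) - 10 ≡ 51. → (60, 51)
double: tangent at (60, 51): λ = (3·60² + 45)/(2·51) ≡ 48/41. 41⁻¹ ≡ 3 (mod 61), so λ ≡ 48·3 ≡ 22.
  x = λ² - 60 - 60 = 484 - 120 ≡ 59; y = λ·(60 - 59) - 51 ≡ 32. → (59, 32)

(59, 32)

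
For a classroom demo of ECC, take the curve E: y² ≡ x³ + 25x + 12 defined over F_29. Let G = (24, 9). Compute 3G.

(21, 5)

Repeated addition: build up to 3G.
2G: tangent at (24, 9): λ = (3·24² + 25)/(2·9) ≡ 13/18. 18⁻¹ ≡ 21 (mod 29), so λ ≡ 13·21 ≡ 12.
  x = λ² - 24 - 24 = 144 - 48 ≡ 9; y = λ·(24 - 9) - 9 ≡ 26. → (9, 26)
3G: (9, 26) + (24, 9). λ = (9 - 26)/(24 - 9) ≡ 12/15 mod 29. 15⁻¹ ≡ 2 (mod 29), so λ ≡ 24.
  x = λ² - 9 - 24 = 576 - 33 ≡ 21; y = λ·(9 - 21) - 26 ≡ 5. → (21, 5)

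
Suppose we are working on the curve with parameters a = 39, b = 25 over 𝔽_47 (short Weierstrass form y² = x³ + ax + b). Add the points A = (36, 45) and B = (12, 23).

(8, 12)

(36, 45) + (12, 23). λ = (23 - 45)/(12 - 36) ≡ 25/23 mod 47. 23⁻¹ ≡ 45 (mod 47) since 23·45 = 1035 ≡ 1, so λ ≡ 44.
  x = λ² - 36 - 12 = 1936 - 48 ≡ 8; y = λ·(36 - 8) - 45 ≡ 12. → (8, 12)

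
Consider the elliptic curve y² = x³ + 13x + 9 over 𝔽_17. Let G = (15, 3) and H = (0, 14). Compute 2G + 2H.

First 2G:
Repeated addition: build up to 2G.
2G: tangent at (15, 3): λ = (3·15² + 13)/(2·3) ≡ 8/6. 6⁻¹ ≡ 3 (mod 17), so λ ≡ 8·3 ≡ 7.
  x = λ² - 15 - 15 = 49 - 30 ≡ 2; y = λ·(15 - 2) - 3 ≡ 3. → (2, 3)
2G = (2, 3).
Next 2H:
Repeated addition: build up to 2H.
2H: tangent at (0, 14): λ = (3·0² + 13)/(2·14) ≡ 13/11. 11⁻¹ ≡ 14 (mod 17), so λ ≡ 13·14 ≡ 12.
  x = λ² - 0 - 0 = 144 - 0 ≡ 8; y = λ·(0 - 8) - 14 ≡ 9. → (8, 9)
2H = (8, 9).
Finally 2G + 2H:
(2, 3) + (8, 9). λ = (9 - 3)/(8 - 2) ≡ 6/6 mod 17. 6⁻¹ ≡ 3 (mod 17) since 6·3 = 18 ≡ 1, so λ ≡ 1.
  x = λ² - 2 - 8 = 1 - 10 ≡ 8; y = λ·(2 - 8) - 3 ≡ 8. → (8, 8)

(8, 8)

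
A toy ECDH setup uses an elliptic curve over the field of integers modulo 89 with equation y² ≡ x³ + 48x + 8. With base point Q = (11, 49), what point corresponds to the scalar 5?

(81, 64)

Double-and-add on 5 = (101)₂. Start with Q = (11, 49) for the leading 1-bit.
double: tangent at (11, 49): λ = (3·11² + 48)/(2·49) ≡ 55/9. 9⁻¹ ≡ 10 (mod 89) since 9·10 = 90 ≡ 1, so λ ≡ 55·10 ≡ 16.
  x = λ² - 11 - 11 = 256 - 22 ≡ 56; y = λ·(11 - 56) - 49 ≡ 32. → (56, 32)
double: tangent at (56, 32): λ = (3·56² + 48)/(2·32) ≡ 22/64. 64⁻¹ ≡ 32 (mod 89) since 64·32 = 2048 ≡ 1, so λ ≡ 22·32 ≡ 81.
  x = λ² - 56 - 56 = 6561 - 112 ≡ 41; y = λ·(56 - 41) - 32 ≡ 26. → (41, 26)
add Q: (41, 26) + (11, 49). λ = (49 - 26)/(11 - 41) ≡ 23/59 mod 89. 59⁻¹ ≡ 86 (mod 89), so λ ≡ 20.
  x = λ² - 41 - 11 = 400 - 52 ≡ 81; y = λ·(41 - 81) - 26 ≡ 64. → (81, 64)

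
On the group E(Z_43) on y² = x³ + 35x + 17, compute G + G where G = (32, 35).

tangent at (32, 35): λ = (3·32² + 35)/(2·35) ≡ 11/27. 27⁻¹ ≡ 8 (mod 43), so λ ≡ 11·8 ≡ 2.
  x = λ² - 32 - 32 = 4 - 64 ≡ 26; y = λ·(32 - 26) - 35 ≡ 20. → (26, 20)

(26, 20)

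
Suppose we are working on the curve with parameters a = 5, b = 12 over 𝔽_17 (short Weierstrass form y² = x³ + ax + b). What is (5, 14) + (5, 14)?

tangent at (5, 14): λ = (3·5² + 5)/(2·14) ≡ 12/11. 11⁻¹ ≡ 14 (mod 17), so λ ≡ 12·14 ≡ 15.
  x = λ² - 5 - 5 = 225 - 10 ≡ 11; y = λ·(5 - 11) - 14 ≡ 15. → (11, 15)

(11, 15)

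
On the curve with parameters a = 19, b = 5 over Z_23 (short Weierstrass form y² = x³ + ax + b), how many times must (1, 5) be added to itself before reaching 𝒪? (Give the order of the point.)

3

2P: tangent at (1, 5): λ = (3·1² + 19)/(2·5) ≡ 22/10. 10⁻¹ ≡ 7 (mod 23) since 10·7 = 70 ≡ 1, so λ ≡ 22·7 ≡ 16.
  x = λ² - 1 - 1 = 256 - 2 ≡ 1; y = λ·(1 - 1) - 5 ≡ 18. → (1, 18)
3P: (1, 18) + (1, 5): same x and y₁ ≡ -y₂, so the sum is 𝒪.
3P = 𝒪, so the order is 3.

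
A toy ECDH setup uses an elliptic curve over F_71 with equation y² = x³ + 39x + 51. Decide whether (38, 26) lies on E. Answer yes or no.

y² = 26² ≡ 37; x³ + 39x + 51 = 56405 ≡ 31 (mod 71). 37 ≠ 31.

no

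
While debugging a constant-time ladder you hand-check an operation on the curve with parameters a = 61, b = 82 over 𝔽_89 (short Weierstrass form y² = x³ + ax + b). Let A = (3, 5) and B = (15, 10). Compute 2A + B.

(46, 59)

First 2A:
Repeated addition: build up to 2A.
2A: tangent at (3, 5): λ = (3·3² + 61)/(2·5) ≡ 88/10. 10⁻¹ ≡ 9 (mod 89) since 10·9 = 90 ≡ 1, so λ ≡ 88·9 ≡ 80.
  x = λ² - 3 - 3 = 6400 - 6 ≡ 75; y = λ·(3 - 75) - 5 ≡ 20. → (75, 20)
2A = (75, 20).
Finally 2A + B:
(75, 20) + (15, 10). λ = (10 - 20)/(15 - 75) ≡ 79/29 mod 89. 29⁻¹ ≡ 43 (mod 89), so λ ≡ 15.
  x = λ² - 75 - 15 = 225 - 90 ≡ 46; y = λ·(75 - 46) - 20 ≡ 59. → (46, 59)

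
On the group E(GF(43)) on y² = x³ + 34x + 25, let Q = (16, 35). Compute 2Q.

tangent at (16, 35): λ = (3·16² + 34)/(2·35) ≡ 28/27. 27⁻¹ ≡ 8 (mod 43), so λ ≡ 28·8 ≡ 9.
  x = λ² - 16 - 16 = 81 - 32 ≡ 6; y = λ·(16 - 6) - 35 ≡ 12. → (6, 12)

(6, 12)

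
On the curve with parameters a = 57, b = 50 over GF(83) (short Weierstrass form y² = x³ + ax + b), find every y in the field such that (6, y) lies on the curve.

x³ + 57x + 50 = 608 ≡ 27 (mod 83).
Square roots of 27 mod 83: 39 and 44 (since 39² = 1521 ≡ 27).

39, 44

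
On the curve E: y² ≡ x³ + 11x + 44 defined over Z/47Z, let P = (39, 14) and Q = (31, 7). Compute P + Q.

(2, 36)

(39, 14) + (31, 7). λ = (7 - 14)/(31 - 39) ≡ 40/39 mod 47. 39⁻¹ ≡ 41 (mod 47) since 39·41 = 1599 ≡ 1, so λ ≡ 42.
  x = λ² - 39 - 31 = 1764 - 70 ≡ 2; y = λ·(39 - 2) - 14 ≡ 36. → (2, 36)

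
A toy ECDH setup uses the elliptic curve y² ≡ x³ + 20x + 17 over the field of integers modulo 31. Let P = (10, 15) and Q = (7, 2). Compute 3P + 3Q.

First 3P:
Repeated addition: build up to 3P.
2P: tangent at (10, 15): λ = (3·10² + 20)/(2·15) ≡ 10/30. 30⁻¹ ≡ 30 (mod 31), so λ ≡ 10·30 ≡ 21.
  x = λ² - 10 - 10 = 441 - 20 ≡ 18; y = λ·(10 - 18) - 15 ≡ 3. → (18, 3)
3P: (18, 3) + (10, 15). λ = (15 - 3)/(10 - 18) ≡ 12/23 mod 31. 23⁻¹ ≡ 27 (mod 31) since 23·27 = 621 ≡ 1, so λ ≡ 14.
  x = λ² - 18 - 10 = 196 - 28 ≡ 13; y = λ·(18 - 13) - 3 ≡ 5. → (13, 5)
3P = (13, 5).
Next 3Q:
Repeated addition: build up to 3Q.
2Q: tangent at (7, 2): λ = (3·7² + 20)/(2·2) ≡ 12/4. 4⁻¹ ≡ 8 (mod 31) since 4·8 = 32 ≡ 1, so λ ≡ 12·8 ≡ 3.
  x = λ² - 7 - 7 = 9 - 14 ≡ 26; y = λ·(7 - 26) - 2 ≡ 3. → (26, 3)
3Q: (26, 3) + (7, 2). λ = (2 - 3)/(7 - 26) ≡ 30/12 mod 31. 12⁻¹ ≡ 13 (mod 31) since 12·13 = 156 ≡ 1, so λ ≡ 18.
  x = λ² - 26 - 7 = 324 - 33 ≡ 12; y = λ·(26 - 12) - 3 ≡ 1. → (12, 1)
3Q = (12, 1).
Finally 3P + 3Q:
(13, 5) + (12, 1). λ = (1 - 5)/(12 - 13) ≡ 27/30 mod 31. 30⁻¹ ≡ 30 (mod 31) since 30·30 = 900 ≡ 1, so λ ≡ 4.
  x = λ² - 13 - 12 = 16 - 25 ≡ 22; y = λ·(13 - 22) - 5 ≡ 21. → (22, 21)

(22, 21)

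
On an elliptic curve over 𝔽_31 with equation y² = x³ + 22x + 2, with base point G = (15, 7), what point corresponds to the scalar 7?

Repeated addition: build up to 7G.
2G: tangent at (15, 7): λ = (3·15² + 22)/(2·7) ≡ 15/14. 14⁻¹ ≡ 20 (mod 31) since 14·20 = 280 ≡ 1, so λ ≡ 15·20 ≡ 21.
  x = λ² - 15 - 15 = 441 - 30 ≡ 8; y = λ·(15 - 8) - 7 ≡ 16. → (8, 16)
3G: (8, 16) + (15, 7). λ = (7 - 16)/(15 - 8) ≡ 22/7 mod 31. 7⁻¹ ≡ 9 (mod 31), so λ ≡ 12.
  x = λ² - 8 - 15 = 144 - 23 ≡ 28; y = λ·(8 - 28) - 16 ≡ 23. → (28, 23)
4G: (28, 23) + (15, 7). λ = (7 - 23)/(15 - 28) ≡ 15/18 mod 31. 18⁻¹ ≡ 19 (mod 31) since 18·19 = 342 ≡ 1, so λ ≡ 6.
  x = λ² - 28 - 15 = 36 - 43 ≡ 24; y = λ·(28 - 24) - 23 ≡ 1. → (24, 1)
5G: (24, 1) + (15, 7). λ = (7 - 1)/(15 - 24) ≡ 6/22 mod 31. 22⁻¹ ≡ 24 (mod 31), so λ ≡ 20.
  x = λ² - 24 - 15 = 400 - 39 ≡ 20; y = λ·(24 - 20) - 1 ≡ 17. → (20, 17)
6G: (20, 17) + (15, 7). λ = (7 - 17)/(15 - 20) ≡ 21/26 mod 31. 26⁻¹ ≡ 6 (mod 31), so λ ≡ 2.
  x = λ² - 20 - 15 = 4 - 35 ≡ 0; y = λ·(20 - 0) - 17 ≡ 23. → (0, 23)
7G: (0, 23) + (15, 7). λ = (7 - 23)/(15 - 0) ≡ 15/15 mod 31. 15⁻¹ ≡ 29 (mod 31), so λ ≡ 1.
  x = λ² - 0 - 15 = 1 - 15 ≡ 17; y = λ·(0 - 17) - 23 ≡ 22. → (17, 22)

(17, 22)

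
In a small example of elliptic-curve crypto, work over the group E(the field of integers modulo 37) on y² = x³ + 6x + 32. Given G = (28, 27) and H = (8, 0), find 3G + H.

(35, 7)

First 3G:
Repeated addition: build up to 3G.
2G: tangent at (28, 27): λ = (3·28² + 6)/(2·27) ≡ 27/17. 17⁻¹ ≡ 24 (mod 37), so λ ≡ 27·24 ≡ 19.
  x = λ² - 28 - 28 = 361 - 56 ≡ 9; y = λ·(28 - 9) - 27 ≡ 1. → (9, 1)
3G: (9, 1) + (28, 27). λ = (27 - 1)/(28 - 9) ≡ 26/19 mod 37. 19⁻¹ ≡ 2 (mod 37) since 19·2 = 38 ≡ 1, so λ ≡ 15.
  x = λ² - 9 - 28 = 225 - 37 ≡ 3; y = λ·(9 - 3) - 1 ≡ 15. → (3, 15)
3G = (3, 15).
Finally 3G + H:
(3, 15) + (8, 0). λ = (0 - 15)/(8 - 3) ≡ 22/5 mod 37. 5⁻¹ ≡ 15 (mod 37) since 5·15 = 75 ≡ 1, so λ ≡ 34.
  x = λ² - 3 - 8 = 1156 - 11 ≡ 35; y = λ·(3 - 35) - 15 ≡ 7. → (35, 7)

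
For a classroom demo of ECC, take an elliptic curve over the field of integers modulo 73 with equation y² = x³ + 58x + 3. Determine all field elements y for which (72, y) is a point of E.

x³ + 58x + 3 = 377427 ≡ 17 (mod 73).
17 is a non-residue mod 73; no y exists.

none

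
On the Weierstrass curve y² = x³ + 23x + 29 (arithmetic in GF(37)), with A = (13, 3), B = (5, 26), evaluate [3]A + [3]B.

(5, 26)

First 3A:
Repeated addition: build up to 3A.
2A: tangent at (13, 3): λ = (3·13² + 23)/(2·3) ≡ 12/6. 6⁻¹ ≡ 31 (mod 37) since 6·31 = 186 ≡ 1, so λ ≡ 12·31 ≡ 2.
  x = λ² - 13 - 13 = 4 - 26 ≡ 15; y = λ·(13 - 15) - 3 ≡ 30. → (15, 30)
3A: (15, 30) + (13, 3). λ = (3 - 30)/(13 - 15) ≡ 10/35 mod 37. 35⁻¹ ≡ 18 (mod 37), so λ ≡ 32.
  x = λ² - 15 - 13 = 1024 - 28 ≡ 34; y = λ·(15 - 34) - 30 ≡ 28. → (34, 28)
3A = (34, 28).
Next 3B:
Repeated addition: build up to 3B.
2B: tangent at (5, 26): λ = (3·5² + 23)/(2·26) ≡ 24/15. 15⁻¹ ≡ 5 (mod 37), so λ ≡ 24·5 ≡ 9.
  x = λ² - 5 - 5 = 81 - 10 ≡ 34; y = λ·(5 - 34) - 26 ≡ 9. → (34, 9)
3B: (34, 9) + (5, 26). λ = (26 - 9)/(5 - 34) ≡ 17/8 mod 37. 8⁻¹ ≡ 14 (mod 37), so λ ≡ 16.
  x = λ² - 34 - 5 = 256 - 39 ≡ 32; y = λ·(34 - 32) - 9 ≡ 23. → (32, 23)
3B = (32, 23).
Finally 3A + 3B:
(34, 28) + (32, 23). λ = (23 - 28)/(32 - 34) ≡ 32/35 mod 37. 35⁻¹ ≡ 18 (mod 37) since 35·18 = 630 ≡ 1, so λ ≡ 21.
  x = λ² - 34 - 32 = 441 - 66 ≡ 5; y = λ·(34 - 5) - 28 ≡ 26. → (5, 26)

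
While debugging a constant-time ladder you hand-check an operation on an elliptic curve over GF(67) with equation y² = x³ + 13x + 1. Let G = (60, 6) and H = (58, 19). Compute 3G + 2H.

First 3G:
Repeated addition: build up to 3G.
2G: tangent at (60, 6): λ = (3·60² + 13)/(2·6) ≡ 26/12. 12⁻¹ ≡ 28 (mod 67), so λ ≡ 26·28 ≡ 58.
  x = λ² - 60 - 60 = 3364 - 120 ≡ 28; y = λ·(60 - 28) - 6 ≡ 41. → (28, 41)
3G: (28, 41) + (60, 6). λ = (6 - 41)/(60 - 28) ≡ 32/32 mod 67. 32⁻¹ ≡ 44 (mod 67), so λ ≡ 1.
  x = λ² - 28 - 60 = 1 - 88 ≡ 47; y = λ·(28 - 47) - 41 ≡ 7. → (47, 7)
3G = (47, 7).
Next 2H:
Repeated addition: build up to 2H.
2H: tangent at (58, 19): λ = (3·58² + 13)/(2·19) ≡ 55/38. 38⁻¹ ≡ 30 (mod 67), so λ ≡ 55·30 ≡ 42.
  x = λ² - 58 - 58 = 1764 - 116 ≡ 40; y = λ·(58 - 40) - 19 ≡ 0. → (40, 0)
2H = (40, 0).
Finally 3G + 2H:
(47, 7) + (40, 0). λ = (0 - 7)/(40 - 47) ≡ 60/60 mod 67. 60⁻¹ ≡ 19 (mod 67) since 60·19 = 1140 ≡ 1, so λ ≡ 1.
  x = λ² - 47 - 40 = 1 - 87 ≡ 48; y = λ·(47 - 48) - 7 ≡ 59. → (48, 59)

(48, 59)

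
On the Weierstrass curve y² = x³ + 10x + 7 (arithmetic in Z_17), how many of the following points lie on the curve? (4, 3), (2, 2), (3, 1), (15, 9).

(4, 3): 3² ≡ 9, rhs ≡ 9 → on.
(2, 2): 2² ≡ 4, rhs ≡ 1 → off.
(3, 1): 1² ≡ 1, rhs ≡ 13 → off.
(15, 9): 9² ≡ 13, rhs ≡ 13 → on.

2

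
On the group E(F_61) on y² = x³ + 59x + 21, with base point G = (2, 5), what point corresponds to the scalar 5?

(2, 5)

Repeated addition: build up to 5G.
2G: tangent at (2, 5): λ = (3·2² + 59)/(2·5) ≡ 10/10. 10⁻¹ ≡ 55 (mod 61) since 10·55 = 550 ≡ 1, so λ ≡ 10·55 ≡ 1.
  x = λ² - 2 - 2 = 1 - 4 ≡ 58; y = λ·(2 - 58) - 5 ≡ 0. → (58, 0)
3G: (58, 0) + (2, 5). λ = (5 - 0)/(2 - 58) ≡ 5/5 mod 61. 5⁻¹ ≡ 49 (mod 61), so λ ≡ 1.
  x = λ² - 58 - 2 = 1 - 60 ≡ 2; y = λ·(58 - 2) - 0 ≡ 56. → (2, 56)
4G: (2, 56) + (2, 5): same x and y₁ ≡ -y₂, so the sum is 𝒪.
5G: 𝒪 + (2, 5) = (2, 5) (identity).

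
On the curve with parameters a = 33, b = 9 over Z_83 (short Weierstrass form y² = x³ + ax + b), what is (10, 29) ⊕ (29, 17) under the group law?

(69, 17)

(10, 29) + (29, 17). λ = (17 - 29)/(29 - 10) ≡ 71/19 mod 83. 19⁻¹ ≡ 35 (mod 83) since 19·35 = 665 ≡ 1, so λ ≡ 78.
  x = λ² - 10 - 29 = 6084 - 39 ≡ 69; y = λ·(10 - 69) - 29 ≡ 17. → (69, 17)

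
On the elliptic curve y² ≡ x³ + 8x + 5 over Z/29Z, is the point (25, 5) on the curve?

yes

y² = 5² ≡ 25; x³ + 8x + 5 = 15830 ≡ 25 (mod 29). 25 = 25.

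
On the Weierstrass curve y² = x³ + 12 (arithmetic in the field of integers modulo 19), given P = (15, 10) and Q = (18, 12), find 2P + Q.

(14, 1)

First 2P:
Repeated addition: build up to 2P.
2P: tangent at (15, 10): λ = (3·15² + 0)/(2·10) ≡ 10/1. 1⁻¹ ≡ 1 (mod 19), so λ ≡ 10·1 ≡ 10.
  x = λ² - 15 - 15 = 100 - 30 ≡ 13; y = λ·(15 - 13) - 10 ≡ 10. → (13, 10)
2P = (13, 10).
Finally 2P + Q:
(13, 10) + (18, 12). λ = (12 - 10)/(18 - 13) ≡ 2/5 mod 19. 5⁻¹ ≡ 4 (mod 19) since 5·4 = 20 ≡ 1, so λ ≡ 8.
  x = λ² - 13 - 18 = 64 - 31 ≡ 14; y = λ·(13 - 14) - 10 ≡ 1. → (14, 1)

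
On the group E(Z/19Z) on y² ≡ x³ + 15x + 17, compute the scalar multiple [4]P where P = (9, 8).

Double-and-add on 4 = (100)₂. Start with P = (9, 8) for the leading 1-bit.
double: tangent at (9, 8): λ = (3·9² + 15)/(2·8) ≡ 11/16. 16⁻¹ ≡ 6 (mod 19), so λ ≡ 11·6 ≡ 9.
  x = λ² - 9 - 9 = 81 - 18 ≡ 6; y = λ·(9 - 6) - 8 ≡ 0. → (6, 0)
double: (6, 0) + (6, 0): same x and y₁ ≡ -y₂, so the sum is the point at infinity.

O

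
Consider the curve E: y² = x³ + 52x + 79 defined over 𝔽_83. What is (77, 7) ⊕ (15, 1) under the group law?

(69, 50)

(77, 7) + (15, 1). λ = (1 - 7)/(15 - 77) ≡ 77/21 mod 83. 21⁻¹ ≡ 4 (mod 83), so λ ≡ 59.
  x = λ² - 77 - 15 = 3481 - 92 ≡ 69; y = λ·(77 - 69) - 7 ≡ 50. → (69, 50)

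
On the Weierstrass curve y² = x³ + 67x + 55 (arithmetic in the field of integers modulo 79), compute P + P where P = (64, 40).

(43, 58)

tangent at (64, 40): λ = (3·64² + 67)/(2·40) ≡ 31/1. 1⁻¹ ≡ 1 (mod 79) since 1·1 = 1 ≡ 1, so λ ≡ 31·1 ≡ 31.
  x = λ² - 64 - 64 = 961 - 128 ≡ 43; y = λ·(64 - 43) - 40 ≡ 58. → (43, 58)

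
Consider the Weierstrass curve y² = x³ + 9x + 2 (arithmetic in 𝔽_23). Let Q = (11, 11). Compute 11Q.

Repeated addition: build up to 11Q.
2Q: tangent at (11, 11): λ = (3·11² + 9)/(2·11) ≡ 4/22. 22⁻¹ ≡ 22 (mod 23), so λ ≡ 4·22 ≡ 19.
  x = λ² - 11 - 11 = 361 - 22 ≡ 17; y = λ·(11 - 17) - 11 ≡ 13. → (17, 13)
3Q: (17, 13) + (11, 11). λ = (11 - 13)/(11 - 17) ≡ 21/17 mod 23. 17⁻¹ ≡ 19 (mod 23), so λ ≡ 8.
  x = λ² - 17 - 11 = 64 - 28 ≡ 13; y = λ·(17 - 13) - 13 ≡ 19. → (13, 19)
4Q: (13, 19) + (11, 11). λ = (11 - 19)/(11 - 13) ≡ 15/21 mod 23. 21⁻¹ ≡ 11 (mod 23), so λ ≡ 4.
  x = λ² - 13 - 11 = 16 - 24 ≡ 15; y = λ·(13 - 15) - 19 ≡ 19. → (15, 19)
5Q: (15, 19) + (11, 11). λ = (11 - 19)/(11 - 15) ≡ 15/19 mod 23. 19⁻¹ ≡ 17 (mod 23) since 19·17 = 323 ≡ 1, so λ ≡ 2.
  x = λ² - 15 - 11 = 4 - 26 ≡ 1; y = λ·(15 - 1) - 19 ≡ 9. → (1, 9)
6Q: (1, 9) + (11, 11). λ = (11 - 9)/(11 - 1) ≡ 2/10 mod 23. 10⁻¹ ≡ 7 (mod 23), so λ ≡ 14.
  x = λ² - 1 - 11 = 196 - 12 ≡ 0; y = λ·(1 - 0) - 9 ≡ 5. → (0, 5)
7Q: (0, 5) + (11, 11). λ = (11 - 5)/(11 - 0) ≡ 6/11 mod 23. 11⁻¹ ≡ 21 (mod 23), so λ ≡ 11.
  x = λ² - 0 - 11 = 121 - 11 ≡ 18; y = λ·(0 - 18) - 5 ≡ 4. → (18, 4)
8Q: (18, 4) + (11, 11). λ = (11 - 4)/(11 - 18) ≡ 7/16 mod 23. 16⁻¹ ≡ 13 (mod 23), so λ ≡ 22.
  x = λ² - 18 - 11 = 484 - 29 ≡ 18; y = λ·(18 - 18) - 4 ≡ 19. → (18, 19)
9Q: (18, 19) + (11, 11). λ = (11 - 19)/(11 - 18) ≡ 15/16 mod 23. 16⁻¹ ≡ 13 (mod 23), so λ ≡ 11.
  x = λ² - 18 - 11 = 121 - 29 ≡ 0; y = λ·(18 - 0) - 19 ≡ 18. → (0, 18)
10Q: (0, 18) + (11, 11). λ = (11 - 18)/(11 - 0) ≡ 16/11 mod 23. 11⁻¹ ≡ 21 (mod 23), so λ ≡ 14.
  x = λ² - 0 - 11 = 196 - 11 ≡ 1; y = λ·(0 - 1) - 18 ≡ 14. → (1, 14)
11Q: (1, 14) + (11, 11). λ = (11 - 14)/(11 - 1) ≡ 20/10 mod 23. 10⁻¹ ≡ 7 (mod 23), so λ ≡ 2.
  x = λ² - 1 - 11 = 4 - 12 ≡ 15; y = λ·(1 - 15) - 14 ≡ 4. → (15, 4)

(15, 4)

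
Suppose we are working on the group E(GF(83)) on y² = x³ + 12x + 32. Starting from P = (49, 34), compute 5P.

Repeated addition: build up to 5P.
2P: tangent at (49, 34): λ = (3·49² + 12)/(2·34) ≡ 77/68. 68⁻¹ ≡ 11 (mod 83) since 68·11 = 748 ≡ 1, so λ ≡ 77·11 ≡ 17.
  x = λ² - 49 - 49 = 289 - 98 ≡ 25; y = λ·(49 - 25) - 34 ≡ 42. → (25, 42)
3P: (25, 42) + (49, 34). λ = (34 - 42)/(49 - 25) ≡ 75/24 mod 83. 24⁻¹ ≡ 45 (mod 83), so λ ≡ 55.
  x = λ² - 25 - 49 = 3025 - 74 ≡ 46; y = λ·(25 - 46) - 42 ≡ 48. → (46, 48)
4P: (46, 48) + (49, 34). λ = (34 - 48)/(49 - 46) ≡ 69/3 mod 83. 3⁻¹ ≡ 28 (mod 83), so λ ≡ 23.
  x = λ² - 46 - 49 = 529 - 95 ≡ 19; y = λ·(46 - 19) - 48 ≡ 75. → (19, 75)
5P: (19, 75) + (49, 34). λ = (34 - 75)/(49 - 19) ≡ 42/30 mod 83. 30⁻¹ ≡ 36 (mod 83) since 30·36 = 1080 ≡ 1, so λ ≡ 18.
  x = λ² - 19 - 49 = 324 - 68 ≡ 7; y = λ·(19 - 7) - 75 ≡ 58. → (7, 58)

(7, 58)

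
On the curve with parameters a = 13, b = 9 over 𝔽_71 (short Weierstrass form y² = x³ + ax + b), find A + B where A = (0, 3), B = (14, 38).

(0, 3) + (14, 38). λ = (38 - 3)/(14 - 0) ≡ 35/14 mod 71. 14⁻¹ ≡ 66 (mod 71), so λ ≡ 38.
  x = λ² - 0 - 14 = 1444 - 14 ≡ 10; y = λ·(0 - 10) - 3 ≡ 43. → (10, 43)

(10, 43)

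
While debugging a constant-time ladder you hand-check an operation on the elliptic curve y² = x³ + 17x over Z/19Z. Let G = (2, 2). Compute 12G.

(16, 6)

Repeated addition: build up to 12G.
2G: tangent at (2, 2): λ = (3·2² + 17)/(2·2) ≡ 10/4. 4⁻¹ ≡ 5 (mod 19) since 4·5 = 20 ≡ 1, so λ ≡ 10·5 ≡ 12.
  x = λ² - 2 - 2 = 144 - 4 ≡ 7; y = λ·(2 - 7) - 2 ≡ 14. → (7, 14)
3G: (7, 14) + (2, 2). λ = (2 - 14)/(2 - 7) ≡ 7/14 mod 19. 14⁻¹ ≡ 15 (mod 19) since 14·15 = 210 ≡ 1, so λ ≡ 10.
  x = λ² - 7 - 2 = 100 - 9 ≡ 15; y = λ·(7 - 15) - 14 ≡ 1. → (15, 1)
4G: (15, 1) + (2, 2). λ = (2 - 1)/(2 - 15) ≡ 1/6 mod 19. 6⁻¹ ≡ 16 (mod 19), so λ ≡ 16.
  x = λ² - 15 - 2 = 256 - 17 ≡ 11; y = λ·(15 - 11) - 1 ≡ 6. → (11, 6)
5G: (11, 6) + (2, 2). λ = (2 - 6)/(2 - 11) ≡ 15/10 mod 19. 10⁻¹ ≡ 2 (mod 19) since 10·2 = 20 ≡ 1, so λ ≡ 11.
  x = λ² - 11 - 2 = 121 - 13 ≡ 13; y = λ·(11 - 13) - 6 ≡ 10. → (13, 10)
6G: (13, 10) + (2, 2). λ = (2 - 10)/(2 - 13) ≡ 11/8 mod 19. 8⁻¹ ≡ 12 (mod 19), so λ ≡ 18.
  x = λ² - 13 - 2 = 324 - 15 ≡ 5; y = λ·(13 - 5) - 10 ≡ 1. → (5, 1)
7G: (5, 1) + (2, 2). λ = (2 - 1)/(2 - 5) ≡ 1/16 mod 19. 16⁻¹ ≡ 6 (mod 19), so λ ≡ 6.
  x = λ² - 5 - 2 = 36 - 7 ≡ 10; y = λ·(5 - 10) - 1 ≡ 7. → (10, 7)
8G: (10, 7) + (2, 2). λ = (2 - 7)/(2 - 10) ≡ 14/11 mod 19. 11⁻¹ ≡ 7 (mod 19) since 11·7 = 77 ≡ 1, so λ ≡ 3.
  x = λ² - 10 - 2 = 9 - 12 ≡ 16; y = λ·(10 - 16) - 7 ≡ 13. → (16, 13)
9G: (16, 13) + (2, 2). λ = (2 - 13)/(2 - 16) ≡ 8/5 mod 19. 5⁻¹ ≡ 4 (mod 19), so λ ≡ 13.
  x = λ² - 16 - 2 = 169 - 18 ≡ 18; y = λ·(16 - 18) - 13 ≡ 18. → (18, 18)
10G: (18, 18) + (2, 2). λ = (2 - 18)/(2 - 18) ≡ 3/3 mod 19. 3⁻¹ ≡ 13 (mod 19), so λ ≡ 1.
  x = λ² - 18 - 2 = 1 - 20 ≡ 0; y = λ·(18 - 0) - 18 ≡ 0. → (0, 0)
11G: (0, 0) + (2, 2). λ = (2 - 0)/(2 - 0) ≡ 2/2 mod 19. 2⁻¹ ≡ 10 (mod 19), so λ ≡ 1.
  x = λ² - 0 - 2 = 1 - 2 ≡ 18; y = λ·(0 - 18) - 0 ≡ 1. → (18, 1)
12G: (18, 1) + (2, 2). λ = (2 - 1)/(2 - 18) ≡ 1/3 mod 19. 3⁻¹ ≡ 13 (mod 19) since 3·13 = 39 ≡ 1, so λ ≡ 13.
  x = λ² - 18 - 2 = 169 - 20 ≡ 16; y = λ·(18 - 16) - 1 ≡ 6. → (16, 6)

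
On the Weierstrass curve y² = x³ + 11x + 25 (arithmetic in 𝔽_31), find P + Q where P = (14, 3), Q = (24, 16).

(14, 3) + (24, 16). λ = (16 - 3)/(24 - 14) ≡ 13/10 mod 31. 10⁻¹ ≡ 28 (mod 31) since 10·28 = 280 ≡ 1, so λ ≡ 23.
  x = λ² - 14 - 24 = 529 - 38 ≡ 26; y = λ·(14 - 26) - 3 ≡ 0. → (26, 0)

(26, 0)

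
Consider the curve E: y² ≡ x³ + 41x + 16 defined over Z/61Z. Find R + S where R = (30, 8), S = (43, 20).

(30, 53)

(30, 8) + (43, 20). λ = (20 - 8)/(43 - 30) ≡ 12/13 mod 61. 13⁻¹ ≡ 47 (mod 61), so λ ≡ 15.
  x = λ² - 30 - 43 = 225 - 73 ≡ 30; y = λ·(30 - 30) - 8 ≡ 53. → (30, 53)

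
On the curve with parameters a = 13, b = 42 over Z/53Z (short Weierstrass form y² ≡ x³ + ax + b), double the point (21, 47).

tangent at (21, 47): λ = (3·21² + 13)/(2·47) ≡ 11/41. 41⁻¹ ≡ 22 (mod 53), so λ ≡ 11·22 ≡ 30.
  x = λ² - 21 - 21 = 900 - 42 ≡ 10; y = λ·(21 - 10) - 47 ≡ 18. → (10, 18)

(10, 18)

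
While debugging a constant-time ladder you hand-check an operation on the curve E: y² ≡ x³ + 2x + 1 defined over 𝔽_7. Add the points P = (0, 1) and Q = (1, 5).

(1, 2)

(0, 1) + (1, 5). λ = (5 - 1)/(1 - 0) ≡ 4/1 mod 7. 1⁻¹ ≡ 1 (mod 7), so λ ≡ 4.
  x = λ² - 0 - 1 = 16 - 1 ≡ 1; y = λ·(0 - 1) - 1 ≡ 2. → (1, 2)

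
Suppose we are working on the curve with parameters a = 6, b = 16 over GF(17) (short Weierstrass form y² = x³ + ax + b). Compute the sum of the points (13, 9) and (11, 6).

(8, 7)

(13, 9) + (11, 6). λ = (6 - 9)/(11 - 13) ≡ 14/15 mod 17. 15⁻¹ ≡ 8 (mod 17), so λ ≡ 10.
  x = λ² - 13 - 11 = 100 - 24 ≡ 8; y = λ·(13 - 8) - 9 ≡ 7. → (8, 7)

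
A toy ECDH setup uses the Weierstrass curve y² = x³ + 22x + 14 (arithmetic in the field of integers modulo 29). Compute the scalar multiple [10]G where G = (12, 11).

(3, 22)

Double-and-add on 10 = (1010)₂. Start with G = (12, 11) for the leading 1-bit.
double: tangent at (12, 11): λ = (3·12² + 22)/(2·11) ≡ 19/22. 22⁻¹ ≡ 4 (mod 29) since 22·4 = 88 ≡ 1, so λ ≡ 19·4 ≡ 18.
  x = λ² - 12 - 12 = 324 - 24 ≡ 10; y = λ·(12 - 10) - 11 ≡ 25. → (10, 25)
double: tangent at (10, 25): λ = (3·10² + 22)/(2·25) ≡ 3/21. 21⁻¹ ≡ 18 (mod 29), so λ ≡ 3·18 ≡ 25.
  x = λ² - 10 - 10 = 625 - 20 ≡ 25; y = λ·(10 - 25) - 25 ≡ 6. → (25, 6)
add G: (25, 6) + (12, 11). λ = (11 - 6)/(12 - 25) ≡ 5/16 mod 29. 16⁻¹ ≡ 20 (mod 29), so λ ≡ 13.
  x = λ² - 25 - 12 = 169 - 37 ≡ 16; y = λ·(25 - 16) - 6 ≡ 24. → (16, 24)
double: tangent at (16, 24): λ = (3·16² + 22)/(2·24) ≡ 7/19. 19⁻¹ ≡ 26 (mod 29) since 19·26 = 494 ≡ 1, so λ ≡ 7·26 ≡ 8.
  x = λ² - 16 - 16 = 64 - 32 ≡ 3; y = λ·(16 - 3) - 24 ≡ 22. → (3, 22)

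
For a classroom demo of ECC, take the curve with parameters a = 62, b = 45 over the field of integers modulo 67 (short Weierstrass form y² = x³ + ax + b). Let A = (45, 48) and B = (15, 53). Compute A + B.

(45, 48) + (15, 53). λ = (53 - 48)/(15 - 45) ≡ 5/37 mod 67. 37⁻¹ ≡ 29 (mod 67), so λ ≡ 11.
  x = λ² - 45 - 15 = 121 - 60 ≡ 61; y = λ·(45 - 61) - 48 ≡ 44. → (61, 44)

(61, 44)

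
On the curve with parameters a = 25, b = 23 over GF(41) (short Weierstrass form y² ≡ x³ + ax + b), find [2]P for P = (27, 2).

tangent at (27, 2): λ = (3·27² + 25)/(2·2) ≡ 39/4. 4⁻¹ ≡ 31 (mod 41) since 4·31 = 124 ≡ 1, so λ ≡ 39·31 ≡ 20.
  x = λ² - 27 - 27 = 400 - 54 ≡ 18; y = λ·(27 - 18) - 2 ≡ 14. → (18, 14)

(18, 14)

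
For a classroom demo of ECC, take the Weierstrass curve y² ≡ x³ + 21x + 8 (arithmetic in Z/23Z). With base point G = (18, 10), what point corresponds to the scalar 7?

Double-and-add on 7 = (111)₂. Start with G = (18, 10) for the leading 1-bit.
double: tangent at (18, 10): λ = (3·18² + 21)/(2·10) ≡ 4/20. 20⁻¹ ≡ 15 (mod 23), so λ ≡ 4·15 ≡ 14.
  x = λ² - 18 - 18 = 196 - 36 ≡ 22; y = λ·(18 - 22) - 10 ≡ 3. → (22, 3)
add G: (22, 3) + (18, 10). λ = (10 - 3)/(18 - 22) ≡ 7/19 mod 23. 19⁻¹ ≡ 17 (mod 23), so λ ≡ 4.
  x = λ² - 22 - 18 = 16 - 40 ≡ 22; y = λ·(22 - 22) - 3 ≡ 20. → (22, 20)
double: tangent at (22, 20): λ = (3·22² + 21)/(2·20) ≡ 1/17. 17⁻¹ ≡ 19 (mod 23), so λ ≡ 1·19 ≡ 19.
  x = λ² - 22 - 22 = 361 - 44 ≡ 18; y = λ·(22 - 18) - 20 ≡ 10. → (18, 10)
add G: tangent at (18, 10): λ = (3·18² + 21)/(2·10) ≡ 4/20. 20⁻¹ ≡ 15 (mod 23) since 20·15 = 300 ≡ 1, so λ ≡ 4·15 ≡ 14.
  x = λ² - 18 - 18 = 196 - 36 ≡ 22; y = λ·(18 - 22) - 10 ≡ 3. → (22, 3)

(22, 3)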